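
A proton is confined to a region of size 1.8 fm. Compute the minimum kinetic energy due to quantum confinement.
1.601 MeV

Using the uncertainty principle:

1. Position uncertainty: Δx ≈ 1.800e-15 m
2. Minimum momentum uncertainty: Δp = ℏ/(2Δx) = 2.929e-20 kg·m/s
3. Minimum kinetic energy:
   KE = (Δp)²/(2m) = (2.929e-20)²/(2 × 1.673e-27 kg)
   KE = 2.565e-13 J = 1.601 MeV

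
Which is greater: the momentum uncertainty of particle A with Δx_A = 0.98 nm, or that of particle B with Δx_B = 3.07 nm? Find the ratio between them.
Particle A has the larger minimum momentum uncertainty, by a factor of 3.13.

For each particle, the minimum momentum uncertainty is Δp_min = ℏ/(2Δx):

Particle A: Δp_A = ℏ/(2×9.800e-10 m) = 5.380e-26 kg·m/s
Particle B: Δp_B = ℏ/(2×3.070e-09 m) = 1.718e-26 kg·m/s

Ratio: Δp_A/Δp_B = 3.13

Since Δp_min ∝ 1/Δx, the particle with smaller position uncertainty (A) has larger momentum uncertainty.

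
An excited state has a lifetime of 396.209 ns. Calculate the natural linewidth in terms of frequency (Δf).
200.847 kHz

Using the energy-time uncertainty principle and E = hf:
ΔEΔt ≥ ℏ/2
hΔf·Δt ≥ ℏ/2

The minimum frequency uncertainty is:
Δf = ℏ/(2hτ) = 1/(4πτ)
Δf = 1/(4π × 3.962e-07 s)
Δf = 2.008e+05 Hz = 200.847 kHz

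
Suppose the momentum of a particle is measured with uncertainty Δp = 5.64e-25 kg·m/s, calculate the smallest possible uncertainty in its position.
93.490 pm

Using the Heisenberg uncertainty principle:
ΔxΔp ≥ ℏ/2

The minimum uncertainty in position is:
Δx_min = ℏ/(2Δp)
Δx_min = (1.055e-34 J·s) / (2 × 5.640e-25 kg·m/s)
Δx_min = 9.349e-11 m = 93.490 pm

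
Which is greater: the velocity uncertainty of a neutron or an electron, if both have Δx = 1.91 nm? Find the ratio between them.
The electron has the larger minimum velocity uncertainty, by a ratio of 1838.7.

For both particles, Δp_min = ℏ/(2Δx) = 2.761e-26 kg·m/s (same for both).

The velocity uncertainty is Δv = Δp/m:
- neutron: Δv = 2.761e-26 / 1.675e-27 = 1.648e+01 m/s = 16.482 m/s
- electron: Δv = 2.761e-26 / 9.109e-31 = 3.031e+04 m/s = 30.306 km/s

Ratio: 3.031e+04 / 1.648e+01 = 1838.7

The lighter particle has larger velocity uncertainty because Δv ∝ 1/m.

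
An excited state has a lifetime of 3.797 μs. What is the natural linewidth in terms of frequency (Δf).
20.958 kHz

Using the energy-time uncertainty principle and E = hf:
ΔEΔt ≥ ℏ/2
hΔf·Δt ≥ ℏ/2

The minimum frequency uncertainty is:
Δf = ℏ/(2hτ) = 1/(4πτ)
Δf = 1/(4π × 3.797e-06 s)
Δf = 2.096e+04 Hz = 20.958 kHz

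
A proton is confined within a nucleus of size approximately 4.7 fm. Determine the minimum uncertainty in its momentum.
1.122 × 10^-20 kg·m/s

Using the Heisenberg uncertainty principle:
ΔxΔp ≥ ℏ/2

With Δx ≈ L = 4.700e-15 m (the confinement size):
Δp_min = ℏ/(2Δx)
Δp_min = (1.055e-34 J·s) / (2 × 4.700e-15 m)
Δp_min = 1.122e-20 kg·m/s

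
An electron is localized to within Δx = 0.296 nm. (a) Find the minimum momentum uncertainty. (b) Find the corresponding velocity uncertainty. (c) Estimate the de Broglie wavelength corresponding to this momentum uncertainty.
(a) Δp_min = 1.781 × 10^-25 kg·m/s
(b) Δv_min = 195.553 km/s
(c) λ_dB = 3.720 nm

Step-by-step:

(a) From the uncertainty principle:
Δp_min = ℏ/(2Δx) = (1.055e-34 J·s)/(2 × 2.960e-10 m) = 1.781e-25 kg·m/s

(b) The velocity uncertainty:
Δv = Δp/m = (1.781e-25 kg·m/s)/(9.109e-31 kg) = 1.956e+05 m/s = 195.553 km/s

(c) The de Broglie wavelength for this momentum:
λ = h/p = (6.626e-34 J·s)/(1.781e-25 kg·m/s) = 3.720e-09 m = 3.720 nm

Note: The de Broglie wavelength is comparable to the localization size, as expected from wave-particle duality.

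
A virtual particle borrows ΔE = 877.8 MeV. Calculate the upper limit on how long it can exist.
3.749 × 10^-25 s

Using the energy-time uncertainty principle:
ΔEΔt ≥ ℏ/2

For a virtual particle borrowing energy ΔE, the maximum lifetime is:
Δt_max = ℏ/(2ΔE)

Converting energy:
ΔE = 877.8 MeV = 1.406e-10 J

Δt_max = (1.055e-34 J·s) / (2 × 1.406e-10 J)
Δt_max = 3.749e-25 s = 3.749 × 10^-25 s

Virtual particles with higher borrowed energy exist for shorter times.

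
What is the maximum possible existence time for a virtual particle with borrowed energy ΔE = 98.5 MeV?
3.341 ys

Using the energy-time uncertainty principle:
ΔEΔt ≥ ℏ/2

For a virtual particle borrowing energy ΔE, the maximum lifetime is:
Δt_max = ℏ/(2ΔE)

Converting energy:
ΔE = 98.5 MeV = 1.578e-11 J

Δt_max = (1.055e-34 J·s) / (2 × 1.578e-11 J)
Δt_max = 3.341e-24 s = 3.341 ys

Virtual particles with higher borrowed energy exist for shorter times.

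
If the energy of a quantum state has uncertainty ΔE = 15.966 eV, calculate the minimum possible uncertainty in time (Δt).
20.613 as

Using the energy-time uncertainty principle:
ΔEΔt ≥ ℏ/2

The minimum uncertainty in time is:
Δt_min = ℏ/(2ΔE)
Δt_min = (1.055e-34 J·s) / (2 × 2.558e-18 J)
Δt_min = 2.061e-17 s = 20.613 as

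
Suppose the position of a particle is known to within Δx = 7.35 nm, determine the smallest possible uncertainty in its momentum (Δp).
7.174 × 10^-27 kg·m/s

Using the Heisenberg uncertainty principle:
ΔxΔp ≥ ℏ/2

The minimum uncertainty in momentum is:
Δp_min = ℏ/(2Δx)
Δp_min = (1.055e-34 J·s) / (2 × 7.350e-09 m)
Δp_min = 7.174e-27 kg·m/s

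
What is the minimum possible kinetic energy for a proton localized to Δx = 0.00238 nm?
915.799 meV

Localizing a particle requires giving it sufficient momentum uncertainty:

1. From uncertainty principle: Δp ≥ ℏ/(2Δx)
   Δp_min = (1.055e-34 J·s) / (2 × 2.380e-12 m)
   Δp_min = 2.215e-23 kg·m/s

2. This momentum uncertainty corresponds to kinetic energy:
   KE ≈ (Δp)²/(2m) = (2.215e-23)²/(2 × 1.673e-27 kg)
   KE = 1.467e-19 J = 915.799 meV

Tighter localization requires more energy.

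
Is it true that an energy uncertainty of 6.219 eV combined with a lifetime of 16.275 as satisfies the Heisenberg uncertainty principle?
No, it violates the uncertainty relation.

Calculate the product ΔEΔt:
ΔE = 6.219 eV = 9.964e-19 J
ΔEΔt = (9.964e-19 J) × (1.628e-17 s)
ΔEΔt = 1.622e-35 J·s

Compare to the minimum allowed value ℏ/2:
ℏ/2 = 5.273e-35 J·s

Since ΔEΔt = 1.622e-35 J·s < 5.273e-35 J·s = ℏ/2,
this violates the uncertainty relation.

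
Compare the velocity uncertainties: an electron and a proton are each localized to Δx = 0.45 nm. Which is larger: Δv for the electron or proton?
The electron has the larger minimum velocity uncertainty, by a ratio of 1836.2.

For both particles, Δp_min = ℏ/(2Δx) = 1.172e-25 kg·m/s (same for both).

The velocity uncertainty is Δv = Δp/m:
- electron: Δv = 1.172e-25 / 9.109e-31 = 1.286e+05 m/s = 128.631 km/s
- proton: Δv = 1.172e-25 / 1.673e-27 = 7.005e+01 m/s = 70.054 m/s

Ratio: 1.286e+05 / 7.005e+01 = 1836.2

The lighter particle has larger velocity uncertainty because Δv ∝ 1/m.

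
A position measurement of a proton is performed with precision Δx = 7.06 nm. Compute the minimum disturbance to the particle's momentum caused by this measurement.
7.469 × 10^-27 kg·m/s

The uncertainty principle implies that measuring position disturbs momentum:
ΔxΔp ≥ ℏ/2

When we measure position with precision Δx, we necessarily introduce a momentum uncertainty:
Δp ≥ ℏ/(2Δx)
Δp_min = (1.055e-34 J·s) / (2 × 7.060e-09 m)
Δp_min = 7.469e-27 kg·m/s

The more precisely we measure position, the greater the momentum disturbance.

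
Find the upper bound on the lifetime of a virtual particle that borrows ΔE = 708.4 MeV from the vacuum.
4.646 × 10^-25 s

Using the energy-time uncertainty principle:
ΔEΔt ≥ ℏ/2

For a virtual particle borrowing energy ΔE, the maximum lifetime is:
Δt_max = ℏ/(2ΔE)

Converting energy:
ΔE = 708.4 MeV = 1.135e-10 J

Δt_max = (1.055e-34 J·s) / (2 × 1.135e-10 J)
Δt_max = 4.646e-25 s = 4.646 × 10^-25 s

Virtual particles with higher borrowed energy exist for shorter times.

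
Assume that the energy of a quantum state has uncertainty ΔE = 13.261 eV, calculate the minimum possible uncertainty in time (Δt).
24.818 as

Using the energy-time uncertainty principle:
ΔEΔt ≥ ℏ/2

The minimum uncertainty in time is:
Δt_min = ℏ/(2ΔE)
Δt_min = (1.055e-34 J·s) / (2 × 2.125e-18 J)
Δt_min = 2.482e-17 s = 24.818 as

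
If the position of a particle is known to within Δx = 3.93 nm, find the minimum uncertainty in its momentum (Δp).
1.342 × 10^-26 kg·m/s

Using the Heisenberg uncertainty principle:
ΔxΔp ≥ ℏ/2

The minimum uncertainty in momentum is:
Δp_min = ℏ/(2Δx)
Δp_min = (1.055e-34 J·s) / (2 × 3.930e-09 m)
Δp_min = 1.342e-26 kg·m/s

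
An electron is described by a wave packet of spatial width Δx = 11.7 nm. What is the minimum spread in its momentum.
4.507 × 10^-27 kg·m/s

For a wave packet, the spatial width Δx and momentum spread Δp are related by the uncertainty principle:
ΔxΔp ≥ ℏ/2

The minimum momentum spread is:
Δp_min = ℏ/(2Δx)
Δp_min = (1.055e-34 J·s) / (2 × 1.170e-08 m)
Δp_min = 4.507e-27 kg·m/s

A wave packet cannot have both a well-defined position and well-defined momentum.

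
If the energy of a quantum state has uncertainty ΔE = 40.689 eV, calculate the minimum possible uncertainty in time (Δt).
8.088 as

Using the energy-time uncertainty principle:
ΔEΔt ≥ ℏ/2

The minimum uncertainty in time is:
Δt_min = ℏ/(2ΔE)
Δt_min = (1.055e-34 J·s) / (2 × 6.519e-18 J)
Δt_min = 8.088e-18 s = 8.088 as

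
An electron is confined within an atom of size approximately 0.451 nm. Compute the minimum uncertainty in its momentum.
1.169 × 10^-25 kg·m/s

Using the Heisenberg uncertainty principle:
ΔxΔp ≥ ℏ/2

With Δx ≈ L = 4.510e-10 m (the confinement size):
Δp_min = ℏ/(2Δx)
Δp_min = (1.055e-34 J·s) / (2 × 4.510e-10 m)
Δp_min = 1.169e-25 kg·m/s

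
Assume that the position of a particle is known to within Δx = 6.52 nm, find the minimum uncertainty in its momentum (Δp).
8.087 × 10^-27 kg·m/s

Using the Heisenberg uncertainty principle:
ΔxΔp ≥ ℏ/2

The minimum uncertainty in momentum is:
Δp_min = ℏ/(2Δx)
Δp_min = (1.055e-34 J·s) / (2 × 6.520e-09 m)
Δp_min = 8.087e-27 kg·m/s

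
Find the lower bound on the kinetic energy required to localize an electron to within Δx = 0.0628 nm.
2.415 eV

Localizing a particle requires giving it sufficient momentum uncertainty:

1. From uncertainty principle: Δp ≥ ℏ/(2Δx)
   Δp_min = (1.055e-34 J·s) / (2 × 6.280e-11 m)
   Δp_min = 8.396e-25 kg·m/s

2. This momentum uncertainty corresponds to kinetic energy:
   KE ≈ (Δp)²/(2m) = (8.396e-25)²/(2 × 9.109e-31 kg)
   KE = 3.869e-19 J = 2.415 eV

Tighter localization requires more energy.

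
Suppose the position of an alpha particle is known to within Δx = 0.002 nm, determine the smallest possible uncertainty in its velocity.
3.968 km/s

Using the Heisenberg uncertainty principle and Δp = mΔv:
ΔxΔp ≥ ℏ/2
Δx(mΔv) ≥ ℏ/2

The minimum uncertainty in velocity is:
Δv_min = ℏ/(2mΔx)
Δv_min = (1.055e-34 J·s) / (2 × 6.645e-27 kg × 2.000e-12 m)
Δv_min = 3.968e+03 m/s = 3.968 km/s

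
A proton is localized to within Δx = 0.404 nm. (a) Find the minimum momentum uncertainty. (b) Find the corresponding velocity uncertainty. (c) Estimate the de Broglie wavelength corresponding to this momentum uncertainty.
(a) Δp_min = 1.305 × 10^-25 kg·m/s
(b) Δv_min = 78.031 m/s
(c) λ_dB = 5.077 nm

Step-by-step:

(a) From the uncertainty principle:
Δp_min = ℏ/(2Δx) = (1.055e-34 J·s)/(2 × 4.040e-10 m) = 1.305e-25 kg·m/s

(b) The velocity uncertainty:
Δv = Δp/m = (1.305e-25 kg·m/s)/(1.673e-27 kg) = 7.803e+01 m/s = 78.031 m/s

(c) The de Broglie wavelength for this momentum:
λ = h/p = (6.626e-34 J·s)/(1.305e-25 kg·m/s) = 5.077e-09 m = 5.077 nm

Note: The de Broglie wavelength is comparable to the localization size, as expected from wave-particle duality.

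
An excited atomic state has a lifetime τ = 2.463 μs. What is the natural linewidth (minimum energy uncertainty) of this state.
133.620 peV

Using the energy-time uncertainty principle:
ΔEΔt ≥ ℏ/2

The lifetime τ represents the time uncertainty Δt.
The natural linewidth (minimum energy uncertainty) is:

ΔE = ℏ/(2τ)
ΔE = (1.055e-34 J·s) / (2 × 2.463e-06 s)
ΔE = 2.141e-29 J = 133.620 peV

This natural linewidth limits the precision of spectroscopic measurements.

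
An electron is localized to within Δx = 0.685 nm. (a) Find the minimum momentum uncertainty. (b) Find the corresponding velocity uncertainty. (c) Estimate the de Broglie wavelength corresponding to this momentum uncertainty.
(a) Δp_min = 7.698 × 10^-26 kg·m/s
(b) Δv_min = 84.502 km/s
(c) λ_dB = 8.608 nm

Step-by-step:

(a) From the uncertainty principle:
Δp_min = ℏ/(2Δx) = (1.055e-34 J·s)/(2 × 6.850e-10 m) = 7.698e-26 kg·m/s

(b) The velocity uncertainty:
Δv = Δp/m = (7.698e-26 kg·m/s)/(9.109e-31 kg) = 8.450e+04 m/s = 84.502 km/s

(c) The de Broglie wavelength for this momentum:
λ = h/p = (6.626e-34 J·s)/(7.698e-26 kg·m/s) = 8.608e-09 m = 8.608 nm

Note: The de Broglie wavelength is comparable to the localization size, as expected from wave-particle duality.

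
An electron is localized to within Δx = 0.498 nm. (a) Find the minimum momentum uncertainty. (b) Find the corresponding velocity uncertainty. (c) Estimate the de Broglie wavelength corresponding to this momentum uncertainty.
(a) Δp_min = 1.059 × 10^-25 kg·m/s
(b) Δv_min = 116.233 km/s
(c) λ_dB = 6.258 nm

Step-by-step:

(a) From the uncertainty principle:
Δp_min = ℏ/(2Δx) = (1.055e-34 J·s)/(2 × 4.980e-10 m) = 1.059e-25 kg·m/s

(b) The velocity uncertainty:
Δv = Δp/m = (1.059e-25 kg·m/s)/(9.109e-31 kg) = 1.162e+05 m/s = 116.233 km/s

(c) The de Broglie wavelength for this momentum:
λ = h/p = (6.626e-34 J·s)/(1.059e-25 kg·m/s) = 6.258e-09 m = 6.258 nm

Note: The de Broglie wavelength is comparable to the localization size, as expected from wave-particle duality.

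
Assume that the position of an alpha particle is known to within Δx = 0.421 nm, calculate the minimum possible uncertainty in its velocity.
18.849 m/s

Using the Heisenberg uncertainty principle and Δp = mΔv:
ΔxΔp ≥ ℏ/2
Δx(mΔv) ≥ ℏ/2

The minimum uncertainty in velocity is:
Δv_min = ℏ/(2mΔx)
Δv_min = (1.055e-34 J·s) / (2 × 6.645e-27 kg × 4.210e-10 m)
Δv_min = 1.885e+01 m/s = 18.849 m/s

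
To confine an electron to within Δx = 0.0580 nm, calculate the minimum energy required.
2.831 eV

Localizing a particle requires giving it sufficient momentum uncertainty:

1. From uncertainty principle: Δp ≥ ℏ/(2Δx)
   Δp_min = (1.055e-34 J·s) / (2 × 5.800e-11 m)
   Δp_min = 9.091e-25 kg·m/s

2. This momentum uncertainty corresponds to kinetic energy:
   KE ≈ (Δp)²/(2m) = (9.091e-25)²/(2 × 9.109e-31 kg)
   KE = 4.536e-19 J = 2.831 eV

Tighter localization requires more energy.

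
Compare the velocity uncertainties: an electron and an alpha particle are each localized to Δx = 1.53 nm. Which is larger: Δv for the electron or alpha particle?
The electron has the larger minimum velocity uncertainty, by a ratio of 7294.3.

For both particles, Δp_min = ℏ/(2Δx) = 3.446e-26 kg·m/s (same for both).

The velocity uncertainty is Δv = Δp/m:
- electron: Δv = 3.446e-26 / 9.109e-31 = 3.783e+04 m/s = 37.833 km/s
- alpha particle: Δv = 3.446e-26 / 6.645e-27 = 5.187e+00 m/s = 5.187 m/s

Ratio: 3.783e+04 / 5.187e+00 = 7294.3

The lighter particle has larger velocity uncertainty because Δv ∝ 1/m.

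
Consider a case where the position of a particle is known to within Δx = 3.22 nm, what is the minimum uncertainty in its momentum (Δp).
1.638 × 10^-26 kg·m/s

Using the Heisenberg uncertainty principle:
ΔxΔp ≥ ℏ/2

The minimum uncertainty in momentum is:
Δp_min = ℏ/(2Δx)
Δp_min = (1.055e-34 J·s) / (2 × 3.220e-09 m)
Δp_min = 1.638e-26 kg·m/s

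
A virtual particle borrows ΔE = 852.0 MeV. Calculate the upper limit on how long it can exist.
3.863 × 10^-25 s

Using the energy-time uncertainty principle:
ΔEΔt ≥ ℏ/2

For a virtual particle borrowing energy ΔE, the maximum lifetime is:
Δt_max = ℏ/(2ΔE)

Converting energy:
ΔE = 852.0 MeV = 1.365e-10 J

Δt_max = (1.055e-34 J·s) / (2 × 1.365e-10 J)
Δt_max = 3.863e-25 s = 3.863 × 10^-25 s

Virtual particles with higher borrowed energy exist for shorter times.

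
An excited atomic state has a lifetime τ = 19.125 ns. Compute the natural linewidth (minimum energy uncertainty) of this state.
17.208 neV

Using the energy-time uncertainty principle:
ΔEΔt ≥ ℏ/2

The lifetime τ represents the time uncertainty Δt.
The natural linewidth (minimum energy uncertainty) is:

ΔE = ℏ/(2τ)
ΔE = (1.055e-34 J·s) / (2 × 1.913e-08 s)
ΔE = 2.757e-27 J = 17.208 neV

This natural linewidth limits the precision of spectroscopic measurements.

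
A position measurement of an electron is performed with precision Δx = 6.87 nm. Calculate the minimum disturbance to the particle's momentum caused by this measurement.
7.675 × 10^-27 kg·m/s

The uncertainty principle implies that measuring position disturbs momentum:
ΔxΔp ≥ ℏ/2

When we measure position with precision Δx, we necessarily introduce a momentum uncertainty:
Δp ≥ ℏ/(2Δx)
Δp_min = (1.055e-34 J·s) / (2 × 6.870e-09 m)
Δp_min = 7.675e-27 kg·m/s

The more precisely we measure position, the greater the momentum disturbance.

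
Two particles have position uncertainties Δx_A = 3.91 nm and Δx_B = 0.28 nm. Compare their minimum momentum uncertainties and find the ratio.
Particle B has the larger minimum momentum uncertainty, by a factor of 13.96.

For each particle, the minimum momentum uncertainty is Δp_min = ℏ/(2Δx):

Particle A: Δp_A = ℏ/(2×3.910e-09 m) = 1.349e-26 kg·m/s
Particle B: Δp_B = ℏ/(2×2.800e-10 m) = 1.883e-25 kg·m/s

Ratio: Δp_B/Δp_A = 13.96

Since Δp_min ∝ 1/Δx, the particle with smaller position uncertainty (B) has larger momentum uncertainty.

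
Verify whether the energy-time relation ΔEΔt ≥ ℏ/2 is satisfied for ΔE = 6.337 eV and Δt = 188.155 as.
Yes, it satisfies the uncertainty relation.

Calculate the product ΔEΔt:
ΔE = 6.337 eV = 1.015e-18 J
ΔEΔt = (1.015e-18 J) × (1.882e-16 s)
ΔEΔt = 1.910e-34 J·s

Compare to the minimum allowed value ℏ/2:
ℏ/2 = 5.273e-35 J·s

Since ΔEΔt = 1.910e-34 J·s ≥ 5.273e-35 J·s = ℏ/2,
this satisfies the uncertainty relation.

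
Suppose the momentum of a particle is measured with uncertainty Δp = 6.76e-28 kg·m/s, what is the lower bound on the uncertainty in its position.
78.001 nm

Using the Heisenberg uncertainty principle:
ΔxΔp ≥ ℏ/2

The minimum uncertainty in position is:
Δx_min = ℏ/(2Δp)
Δx_min = (1.055e-34 J·s) / (2 × 6.760e-28 kg·m/s)
Δx_min = 7.800e-08 m = 78.001 nm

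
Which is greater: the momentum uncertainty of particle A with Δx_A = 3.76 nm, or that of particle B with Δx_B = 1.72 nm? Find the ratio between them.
Particle B has the larger minimum momentum uncertainty, by a factor of 2.19.

For each particle, the minimum momentum uncertainty is Δp_min = ℏ/(2Δx):

Particle A: Δp_A = ℏ/(2×3.760e-09 m) = 1.402e-26 kg·m/s
Particle B: Δp_B = ℏ/(2×1.720e-09 m) = 3.066e-26 kg·m/s

Ratio: Δp_B/Δp_A = 2.19

Since Δp_min ∝ 1/Δx, the particle with smaller position uncertainty (B) has larger momentum uncertainty.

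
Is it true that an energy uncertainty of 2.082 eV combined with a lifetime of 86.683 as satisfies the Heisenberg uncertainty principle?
No, it violates the uncertainty relation.

Calculate the product ΔEΔt:
ΔE = 2.082 eV = 3.336e-19 J
ΔEΔt = (3.336e-19 J) × (8.668e-17 s)
ΔEΔt = 2.892e-35 J·s

Compare to the minimum allowed value ℏ/2:
ℏ/2 = 5.273e-35 J·s

Since ΔEΔt = 2.892e-35 J·s < 5.273e-35 J·s = ℏ/2,
this violates the uncertainty relation.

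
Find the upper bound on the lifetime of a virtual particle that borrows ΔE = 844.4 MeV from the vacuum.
3.898 × 10^-25 s

Using the energy-time uncertainty principle:
ΔEΔt ≥ ℏ/2

For a virtual particle borrowing energy ΔE, the maximum lifetime is:
Δt_max = ℏ/(2ΔE)

Converting energy:
ΔE = 844.4 MeV = 1.353e-10 J

Δt_max = (1.055e-34 J·s) / (2 × 1.353e-10 J)
Δt_max = 3.898e-25 s = 3.898 × 10^-25 s

Virtual particles with higher borrowed energy exist for shorter times.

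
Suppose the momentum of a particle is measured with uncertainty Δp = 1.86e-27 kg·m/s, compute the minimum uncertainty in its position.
28.349 nm

Using the Heisenberg uncertainty principle:
ΔxΔp ≥ ℏ/2

The minimum uncertainty in position is:
Δx_min = ℏ/(2Δp)
Δx_min = (1.055e-34 J·s) / (2 × 1.860e-27 kg·m/s)
Δx_min = 2.835e-08 m = 28.349 nm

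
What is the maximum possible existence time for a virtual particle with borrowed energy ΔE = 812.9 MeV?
4.049 × 10^-25 s

Using the energy-time uncertainty principle:
ΔEΔt ≥ ℏ/2

For a virtual particle borrowing energy ΔE, the maximum lifetime is:
Δt_max = ℏ/(2ΔE)

Converting energy:
ΔE = 812.9 MeV = 1.302e-10 J

Δt_max = (1.055e-34 J·s) / (2 × 1.302e-10 J)
Δt_max = 4.049e-25 s = 4.049 × 10^-25 s

Virtual particles with higher borrowed energy exist for shorter times.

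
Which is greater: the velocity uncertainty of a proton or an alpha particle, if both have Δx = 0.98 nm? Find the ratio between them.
The proton has the larger minimum velocity uncertainty, by a ratio of 4.0.

For both particles, Δp_min = ℏ/(2Δx) = 5.380e-26 kg·m/s (same for both).

The velocity uncertainty is Δv = Δp/m:
- proton: Δv = 5.380e-26 / 1.673e-27 = 3.217e+01 m/s = 32.168 m/s
- alpha particle: Δv = 5.380e-26 / 6.645e-27 = 8.097e+00 m/s = 8.097 m/s

Ratio: 3.217e+01 / 8.097e+00 = 4.0

The lighter particle has larger velocity uncertainty because Δv ∝ 1/m.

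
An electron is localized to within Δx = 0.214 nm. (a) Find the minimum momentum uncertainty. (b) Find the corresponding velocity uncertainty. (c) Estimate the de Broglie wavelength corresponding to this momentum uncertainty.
(a) Δp_min = 2.464 × 10^-25 kg·m/s
(b) Δv_min = 270.485 km/s
(c) λ_dB = 2.689 nm

Step-by-step:

(a) From the uncertainty principle:
Δp_min = ℏ/(2Δx) = (1.055e-34 J·s)/(2 × 2.140e-10 m) = 2.464e-25 kg·m/s

(b) The velocity uncertainty:
Δv = Δp/m = (2.464e-25 kg·m/s)/(9.109e-31 kg) = 2.705e+05 m/s = 270.485 km/s

(c) The de Broglie wavelength for this momentum:
λ = h/p = (6.626e-34 J·s)/(2.464e-25 kg·m/s) = 2.689e-09 m = 2.689 nm

Note: The de Broglie wavelength is comparable to the localization size, as expected from wave-particle duality.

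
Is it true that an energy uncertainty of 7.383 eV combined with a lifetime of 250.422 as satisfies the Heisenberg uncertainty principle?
Yes, it satisfies the uncertainty relation.

Calculate the product ΔEΔt:
ΔE = 7.383 eV = 1.183e-18 J
ΔEΔt = (1.183e-18 J) × (2.504e-16 s)
ΔEΔt = 2.962e-34 J·s

Compare to the minimum allowed value ℏ/2:
ℏ/2 = 5.273e-35 J·s

Since ΔEΔt = 2.962e-34 J·s ≥ 5.273e-35 J·s = ℏ/2,
this satisfies the uncertainty relation.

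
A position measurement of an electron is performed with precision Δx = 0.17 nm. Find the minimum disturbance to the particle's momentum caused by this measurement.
3.102 × 10^-25 kg·m/s

The uncertainty principle implies that measuring position disturbs momentum:
ΔxΔp ≥ ℏ/2

When we measure position with precision Δx, we necessarily introduce a momentum uncertainty:
Δp ≥ ℏ/(2Δx)
Δp_min = (1.055e-34 J·s) / (2 × 1.700e-10 m)
Δp_min = 3.102e-25 kg·m/s

The more precisely we measure position, the greater the momentum disturbance.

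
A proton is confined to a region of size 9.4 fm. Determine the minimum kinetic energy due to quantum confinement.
58.708 keV

Using the uncertainty principle:

1. Position uncertainty: Δx ≈ 9.400e-15 m
2. Minimum momentum uncertainty: Δp = ℏ/(2Δx) = 5.609e-21 kg·m/s
3. Minimum kinetic energy:
   KE = (Δp)²/(2m) = (5.609e-21)²/(2 × 1.673e-27 kg)
   KE = 9.406e-15 J = 58.708 keV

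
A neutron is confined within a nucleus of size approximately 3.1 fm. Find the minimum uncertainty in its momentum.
1.701 × 10^-20 kg·m/s

Using the Heisenberg uncertainty principle:
ΔxΔp ≥ ℏ/2

With Δx ≈ L = 3.100e-15 m (the confinement size):
Δp_min = ℏ/(2Δx)
Δp_min = (1.055e-34 J·s) / (2 × 3.100e-15 m)
Δp_min = 1.701e-20 kg·m/s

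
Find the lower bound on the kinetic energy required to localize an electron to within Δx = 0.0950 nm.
1.055 eV

Localizing a particle requires giving it sufficient momentum uncertainty:

1. From uncertainty principle: Δp ≥ ℏ/(2Δx)
   Δp_min = (1.055e-34 J·s) / (2 × 9.500e-11 m)
   Δp_min = 5.550e-25 kg·m/s

2. This momentum uncertainty corresponds to kinetic energy:
   KE ≈ (Δp)²/(2m) = (5.550e-25)²/(2 × 9.109e-31 kg)
   KE = 1.691e-19 J = 1.055 eV

Tighter localization requires more energy.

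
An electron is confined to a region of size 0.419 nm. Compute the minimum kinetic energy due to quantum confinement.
54.254 meV

Using the uncertainty principle:

1. Position uncertainty: Δx ≈ 4.190e-10 m
2. Minimum momentum uncertainty: Δp = ℏ/(2Δx) = 1.258e-25 kg·m/s
3. Minimum kinetic energy:
   KE = (Δp)²/(2m) = (1.258e-25)²/(2 × 9.109e-31 kg)
   KE = 8.693e-21 J = 54.254 meV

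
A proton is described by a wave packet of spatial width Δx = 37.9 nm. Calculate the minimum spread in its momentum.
1.391 × 10^-27 kg·m/s

For a wave packet, the spatial width Δx and momentum spread Δp are related by the uncertainty principle:
ΔxΔp ≥ ℏ/2

The minimum momentum spread is:
Δp_min = ℏ/(2Δx)
Δp_min = (1.055e-34 J·s) / (2 × 3.790e-08 m)
Δp_min = 1.391e-27 kg·m/s

A wave packet cannot have both a well-defined position and well-defined momentum.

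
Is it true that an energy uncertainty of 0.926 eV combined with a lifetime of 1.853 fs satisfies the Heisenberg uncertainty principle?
Yes, it satisfies the uncertainty relation.

Calculate the product ΔEΔt:
ΔE = 0.926 eV = 1.484e-19 J
ΔEΔt = (1.484e-19 J) × (1.853e-15 s)
ΔEΔt = 2.749e-34 J·s

Compare to the minimum allowed value ℏ/2:
ℏ/2 = 5.273e-35 J·s

Since ΔEΔt = 2.749e-34 J·s ≥ 5.273e-35 J·s = ℏ/2,
this satisfies the uncertainty relation.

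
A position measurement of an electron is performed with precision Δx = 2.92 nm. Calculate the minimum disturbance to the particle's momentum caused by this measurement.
1.806 × 10^-26 kg·m/s

The uncertainty principle implies that measuring position disturbs momentum:
ΔxΔp ≥ ℏ/2

When we measure position with precision Δx, we necessarily introduce a momentum uncertainty:
Δp ≥ ℏ/(2Δx)
Δp_min = (1.055e-34 J·s) / (2 × 2.920e-09 m)
Δp_min = 1.806e-26 kg·m/s

The more precisely we measure position, the greater the momentum disturbance.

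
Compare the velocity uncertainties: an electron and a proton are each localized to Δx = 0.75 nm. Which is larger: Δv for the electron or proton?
The electron has the larger minimum velocity uncertainty, by a ratio of 1836.2.

For both particles, Δp_min = ℏ/(2Δx) = 7.030e-26 kg·m/s (same for both).

The velocity uncertainty is Δv = Δp/m:
- electron: Δv = 7.030e-26 / 9.109e-31 = 7.718e+04 m/s = 77.178 km/s
- proton: Δv = 7.030e-26 / 1.673e-27 = 4.203e+01 m/s = 42.033 m/s

Ratio: 7.718e+04 / 4.203e+01 = 1836.2

The lighter particle has larger velocity uncertainty because Δv ∝ 1/m.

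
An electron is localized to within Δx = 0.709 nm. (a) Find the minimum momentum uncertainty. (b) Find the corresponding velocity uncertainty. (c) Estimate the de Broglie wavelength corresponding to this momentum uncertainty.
(a) Δp_min = 7.437 × 10^-26 kg·m/s
(b) Δv_min = 81.641 km/s
(c) λ_dB = 8.910 nm

Step-by-step:

(a) From the uncertainty principle:
Δp_min = ℏ/(2Δx) = (1.055e-34 J·s)/(2 × 7.090e-10 m) = 7.437e-26 kg·m/s

(b) The velocity uncertainty:
Δv = Δp/m = (7.437e-26 kg·m/s)/(9.109e-31 kg) = 8.164e+04 m/s = 81.641 km/s

(c) The de Broglie wavelength for this momentum:
λ = h/p = (6.626e-34 J·s)/(7.437e-26 kg·m/s) = 8.910e-09 m = 8.910 nm

Note: The de Broglie wavelength is comparable to the localization size, as expected from wave-particle duality.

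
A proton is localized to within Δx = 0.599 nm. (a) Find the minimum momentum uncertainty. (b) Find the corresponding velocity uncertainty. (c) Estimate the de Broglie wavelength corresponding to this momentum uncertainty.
(a) Δp_min = 8.803 × 10^-26 kg·m/s
(b) Δv_min = 52.629 m/s
(c) λ_dB = 7.527 nm

Step-by-step:

(a) From the uncertainty principle:
Δp_min = ℏ/(2Δx) = (1.055e-34 J·s)/(2 × 5.990e-10 m) = 8.803e-26 kg·m/s

(b) The velocity uncertainty:
Δv = Δp/m = (8.803e-26 kg·m/s)/(1.673e-27 kg) = 5.263e+01 m/s = 52.629 m/s

(c) The de Broglie wavelength for this momentum:
λ = h/p = (6.626e-34 J·s)/(8.803e-26 kg·m/s) = 7.527e-09 m = 7.527 nm

Note: The de Broglie wavelength is comparable to the localization size, as expected from wave-particle duality.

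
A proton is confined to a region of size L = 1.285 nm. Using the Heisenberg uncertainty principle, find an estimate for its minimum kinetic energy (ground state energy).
3.142 μeV

Using the uncertainty principle to estimate ground state energy:

1. The position uncertainty is approximately the confinement size:
   Δx ≈ L = 1.285e-09 m

2. From ΔxΔp ≥ ℏ/2, the minimum momentum uncertainty is:
   Δp ≈ ℏ/(2L) = 4.103e-26 kg·m/s

3. The kinetic energy is approximately:
   KE ≈ (Δp)²/(2m) = (4.103e-26)²/(2 × 1.673e-27 kg)
   KE ≈ 5.033e-25 J = 3.142 μeV

This is an order-of-magnitude estimate of the ground state energy.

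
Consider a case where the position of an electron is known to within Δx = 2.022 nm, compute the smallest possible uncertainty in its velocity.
28.627 km/s

Using the Heisenberg uncertainty principle and Δp = mΔv:
ΔxΔp ≥ ℏ/2
Δx(mΔv) ≥ ℏ/2

The minimum uncertainty in velocity is:
Δv_min = ℏ/(2mΔx)
Δv_min = (1.055e-34 J·s) / (2 × 9.109e-31 kg × 2.022e-09 m)
Δv_min = 2.863e+04 m/s = 28.627 km/s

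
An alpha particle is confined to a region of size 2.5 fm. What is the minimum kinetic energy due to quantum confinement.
208.929 keV

Using the uncertainty principle:

1. Position uncertainty: Δx ≈ 2.500e-15 m
2. Minimum momentum uncertainty: Δp = ℏ/(2Δx) = 2.109e-20 kg·m/s
3. Minimum kinetic energy:
   KE = (Δp)²/(2m) = (2.109e-20)²/(2 × 6.645e-27 kg)
   KE = 3.347e-14 J = 208.929 keV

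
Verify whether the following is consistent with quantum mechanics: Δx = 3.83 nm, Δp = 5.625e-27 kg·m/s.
No, it violates the uncertainty principle (impossible measurement).

Calculate the product ΔxΔp:
ΔxΔp = (3.830e-09 m) × (5.625e-27 kg·m/s)
ΔxΔp = 2.154e-35 J·s

Compare to the minimum allowed value ℏ/2:
ℏ/2 = 5.273e-35 J·s

Since ΔxΔp = 2.154e-35 J·s < 5.273e-35 J·s = ℏ/2,
the measurement violates the uncertainty principle.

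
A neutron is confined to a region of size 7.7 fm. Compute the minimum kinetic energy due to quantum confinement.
87.372 keV

Using the uncertainty principle:

1. Position uncertainty: Δx ≈ 7.700e-15 m
2. Minimum momentum uncertainty: Δp = ℏ/(2Δx) = 6.848e-21 kg·m/s
3. Minimum kinetic energy:
   KE = (Δp)²/(2m) = (6.848e-21)²/(2 × 1.675e-27 kg)
   KE = 1.400e-14 J = 87.372 keV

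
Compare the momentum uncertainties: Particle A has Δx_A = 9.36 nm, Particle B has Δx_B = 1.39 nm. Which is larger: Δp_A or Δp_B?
Particle B has the larger minimum momentum uncertainty, by a factor of 6.73.

For each particle, the minimum momentum uncertainty is Δp_min = ℏ/(2Δx):

Particle A: Δp_A = ℏ/(2×9.360e-09 m) = 5.633e-27 kg·m/s
Particle B: Δp_B = ℏ/(2×1.390e-09 m) = 3.793e-26 kg·m/s

Ratio: Δp_B/Δp_A = 6.73

Since Δp_min ∝ 1/Δx, the particle with smaller position uncertainty (B) has larger momentum uncertainty.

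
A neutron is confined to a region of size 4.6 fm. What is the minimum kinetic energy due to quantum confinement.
244.816 keV

Using the uncertainty principle:

1. Position uncertainty: Δx ≈ 4.600e-15 m
2. Minimum momentum uncertainty: Δp = ℏ/(2Δx) = 1.146e-20 kg·m/s
3. Minimum kinetic energy:
   KE = (Δp)²/(2m) = (1.146e-20)²/(2 × 1.675e-27 kg)
   KE = 3.922e-14 J = 244.816 keV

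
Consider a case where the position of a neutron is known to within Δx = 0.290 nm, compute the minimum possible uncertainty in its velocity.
108.556 m/s

Using the Heisenberg uncertainty principle and Δp = mΔv:
ΔxΔp ≥ ℏ/2
Δx(mΔv) ≥ ℏ/2

The minimum uncertainty in velocity is:
Δv_min = ℏ/(2mΔx)
Δv_min = (1.055e-34 J·s) / (2 × 1.675e-27 kg × 2.900e-10 m)
Δv_min = 1.086e+02 m/s = 108.556 m/s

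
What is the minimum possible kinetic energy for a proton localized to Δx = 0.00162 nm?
1.977 eV

Localizing a particle requires giving it sufficient momentum uncertainty:

1. From uncertainty principle: Δp ≥ ℏ/(2Δx)
   Δp_min = (1.055e-34 J·s) / (2 × 1.620e-12 m)
   Δp_min = 3.255e-23 kg·m/s

2. This momentum uncertainty corresponds to kinetic energy:
   KE ≈ (Δp)²/(2m) = (3.255e-23)²/(2 × 1.673e-27 kg)
   KE = 3.167e-19 J = 1.977 eV

Tighter localization requires more energy.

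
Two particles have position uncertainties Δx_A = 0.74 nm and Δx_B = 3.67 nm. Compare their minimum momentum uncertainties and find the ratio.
Particle A has the larger minimum momentum uncertainty, by a factor of 4.96.

For each particle, the minimum momentum uncertainty is Δp_min = ℏ/(2Δx):

Particle A: Δp_A = ℏ/(2×7.400e-10 m) = 7.125e-26 kg·m/s
Particle B: Δp_B = ℏ/(2×3.670e-09 m) = 1.437e-26 kg·m/s

Ratio: Δp_A/Δp_B = 4.96

Since Δp_min ∝ 1/Δx, the particle with smaller position uncertainty (A) has larger momentum uncertainty.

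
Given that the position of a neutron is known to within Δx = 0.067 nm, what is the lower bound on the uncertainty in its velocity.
469.867 m/s

Using the Heisenberg uncertainty principle and Δp = mΔv:
ΔxΔp ≥ ℏ/2
Δx(mΔv) ≥ ℏ/2

The minimum uncertainty in velocity is:
Δv_min = ℏ/(2mΔx)
Δv_min = (1.055e-34 J·s) / (2 × 1.675e-27 kg × 6.700e-11 m)
Δv_min = 4.699e+02 m/s = 469.867 m/s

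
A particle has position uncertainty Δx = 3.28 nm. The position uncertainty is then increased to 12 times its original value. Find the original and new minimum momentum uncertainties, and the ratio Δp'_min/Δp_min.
Original Δp_min = 1.608 × 10^-26 kg·m/s; new Δp'_min = 1.340 × 10^-27 kg·m/s; ratio Δp'_min/Δp_min = 1/12.

From the uncertainty principle ΔxΔp ≥ ℏ/2, the minimum momentum uncertainty is Δp_min = ℏ/(2Δx).

Original (Δx = 3.28 nm = 3.280e-09 m):
Δp_min = (1.055e-34 J·s)/(2 × 3.280e-09 m) = 1.608e-26 kg·m/s

When Δx → 12Δx:
Δp'_min = ℏ/(2 × 12Δx) = (1/12) × ℏ/(2Δx) = (1/12) × Δp_min
Δp'_min = 1/12 × 1.608e-26 kg·m/s = 1.340e-27 kg·m/s

Since Δp_min ∝ 1/Δx, when Δx is increased to 12 times its original value, Δp_min decreases to 1/12 of its original value.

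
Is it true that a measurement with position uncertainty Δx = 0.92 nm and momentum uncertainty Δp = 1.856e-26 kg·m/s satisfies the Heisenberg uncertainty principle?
No, it violates the uncertainty principle (impossible measurement).

Calculate the product ΔxΔp:
ΔxΔp = (9.200e-10 m) × (1.856e-26 kg·m/s)
ΔxΔp = 1.708e-35 J·s

Compare to the minimum allowed value ℏ/2:
ℏ/2 = 5.273e-35 J·s

Since ΔxΔp = 1.708e-35 J·s < 5.273e-35 J·s = ℏ/2,
the measurement violates the uncertainty principle.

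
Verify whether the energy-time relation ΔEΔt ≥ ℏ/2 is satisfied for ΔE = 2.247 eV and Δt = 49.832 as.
No, it violates the uncertainty relation.

Calculate the product ΔEΔt:
ΔE = 2.247 eV = 3.600e-19 J
ΔEΔt = (3.600e-19 J) × (4.983e-17 s)
ΔEΔt = 1.794e-35 J·s

Compare to the minimum allowed value ℏ/2:
ℏ/2 = 5.273e-35 J·s

Since ΔEΔt = 1.794e-35 J·s < 5.273e-35 J·s = ℏ/2,
this violates the uncertainty relation.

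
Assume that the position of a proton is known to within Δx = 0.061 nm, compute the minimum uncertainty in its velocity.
516.795 m/s

Using the Heisenberg uncertainty principle and Δp = mΔv:
ΔxΔp ≥ ℏ/2
Δx(mΔv) ≥ ℏ/2

The minimum uncertainty in velocity is:
Δv_min = ℏ/(2mΔx)
Δv_min = (1.055e-34 J·s) / (2 × 1.673e-27 kg × 6.100e-11 m)
Δv_min = 5.168e+02 m/s = 516.795 m/s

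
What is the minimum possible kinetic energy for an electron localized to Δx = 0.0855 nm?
1.303 eV

Localizing a particle requires giving it sufficient momentum uncertainty:

1. From uncertainty principle: Δp ≥ ℏ/(2Δx)
   Δp_min = (1.055e-34 J·s) / (2 × 8.550e-11 m)
   Δp_min = 6.167e-25 kg·m/s

2. This momentum uncertainty corresponds to kinetic energy:
   KE ≈ (Δp)²/(2m) = (6.167e-25)²/(2 × 9.109e-31 kg)
   KE = 2.088e-19 J = 1.303 eV

Tighter localization requires more energy.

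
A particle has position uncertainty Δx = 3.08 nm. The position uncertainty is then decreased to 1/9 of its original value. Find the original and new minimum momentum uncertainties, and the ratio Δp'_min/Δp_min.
Original Δp_min = 1.712 × 10^-26 kg·m/s; new Δp'_min = 1.541 × 10^-25 kg·m/s; ratio Δp'_min/Δp_min = 9.

From the uncertainty principle ΔxΔp ≥ ℏ/2, the minimum momentum uncertainty is Δp_min = ℏ/(2Δx).

Original (Δx = 3.08 nm = 3.080e-09 m):
Δp_min = (1.055e-34 J·s)/(2 × 3.080e-09 m) = 1.712e-26 kg·m/s

When Δx → (1/9)Δx:
Δp'_min = ℏ/(2 × (1/9)Δx) = 9 × ℏ/(2Δx) = 9 × Δp_min
Δp'_min = 9 × 1.712e-26 kg·m/s = 1.541e-25 kg·m/s

Since Δp_min ∝ 1/Δx, when Δx is decreased to 1/9 of its original value, Δp_min increases to 9 times its original value.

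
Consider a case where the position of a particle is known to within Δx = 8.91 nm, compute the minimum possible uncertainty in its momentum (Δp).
5.918 × 10^-27 kg·m/s

Using the Heisenberg uncertainty principle:
ΔxΔp ≥ ℏ/2

The minimum uncertainty in momentum is:
Δp_min = ℏ/(2Δx)
Δp_min = (1.055e-34 J·s) / (2 × 8.910e-09 m)
Δp_min = 5.918e-27 kg·m/s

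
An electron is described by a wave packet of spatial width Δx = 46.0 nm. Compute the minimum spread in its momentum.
1.146 × 10^-27 kg·m/s

For a wave packet, the spatial width Δx and momentum spread Δp are related by the uncertainty principle:
ΔxΔp ≥ ℏ/2

The minimum momentum spread is:
Δp_min = ℏ/(2Δx)
Δp_min = (1.055e-34 J·s) / (2 × 4.600e-08 m)
Δp_min = 1.146e-27 kg·m/s

A wave packet cannot have both a well-defined position and well-defined momentum.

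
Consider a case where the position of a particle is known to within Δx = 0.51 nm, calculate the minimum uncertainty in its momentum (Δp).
1.034 × 10^-25 kg·m/s

Using the Heisenberg uncertainty principle:
ΔxΔp ≥ ℏ/2

The minimum uncertainty in momentum is:
Δp_min = ℏ/(2Δx)
Δp_min = (1.055e-34 J·s) / (2 × 5.100e-10 m)
Δp_min = 1.034e-25 kg·m/s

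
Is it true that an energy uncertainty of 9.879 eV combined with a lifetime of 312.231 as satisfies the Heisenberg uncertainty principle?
Yes, it satisfies the uncertainty relation.

Calculate the product ΔEΔt:
ΔE = 9.879 eV = 1.583e-18 J
ΔEΔt = (1.583e-18 J) × (3.122e-16 s)
ΔEΔt = 4.942e-34 J·s

Compare to the minimum allowed value ℏ/2:
ℏ/2 = 5.273e-35 J·s

Since ΔEΔt = 4.942e-34 J·s ≥ 5.273e-35 J·s = ℏ/2,
this satisfies the uncertainty relation.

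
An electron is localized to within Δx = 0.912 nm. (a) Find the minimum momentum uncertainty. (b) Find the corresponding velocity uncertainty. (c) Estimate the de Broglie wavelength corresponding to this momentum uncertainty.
(a) Δp_min = 5.782 × 10^-26 kg·m/s
(b) Δv_min = 63.469 km/s
(c) λ_dB = 11.461 nm

Step-by-step:

(a) From the uncertainty principle:
Δp_min = ℏ/(2Δx) = (1.055e-34 J·s)/(2 × 9.120e-10 m) = 5.782e-26 kg·m/s

(b) The velocity uncertainty:
Δv = Δp/m = (5.782e-26 kg·m/s)/(9.109e-31 kg) = 6.347e+04 m/s = 63.469 km/s

(c) The de Broglie wavelength for this momentum:
λ = h/p = (6.626e-34 J·s)/(5.782e-26 kg·m/s) = 1.146e-08 m = 11.461 nm

Note: The de Broglie wavelength is comparable to the localization size, as expected from wave-particle duality.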